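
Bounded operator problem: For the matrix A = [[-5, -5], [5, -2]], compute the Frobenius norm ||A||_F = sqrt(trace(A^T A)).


||A||_F^2 = sum a_ij^2
= (-5)^2 + (-5)^2 + 5^2 + (-2)^2
= 25 + 25 + 25 + 4 = 79
||A||_F = sqrt(79) = 8.8882

8.8882


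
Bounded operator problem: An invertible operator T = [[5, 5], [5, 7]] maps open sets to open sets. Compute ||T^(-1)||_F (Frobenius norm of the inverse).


det(T) = 5*7 - 5*5 = 10
T^(-1) = (1/10) * [[7, -5], [-5, 5]] = [[0.7000, -0.5000], [-0.5000, 0.5000]]
||T^(-1)||_F^2 = 0.7000^2 + (-0.5000)^2 + (-0.5000)^2 + 0.5000^2 = 1.2400
||T^(-1)||_F = sqrt(1.2400) = 1.1136

1.1136


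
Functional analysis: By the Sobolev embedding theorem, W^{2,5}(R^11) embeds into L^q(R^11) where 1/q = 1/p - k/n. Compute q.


Using the Sobolev embedding formula: 1/q = 1/p - k/n
1/q = 1/5 - 2/11 = 1/55
q = 1/(1/55) = 55

55.0000


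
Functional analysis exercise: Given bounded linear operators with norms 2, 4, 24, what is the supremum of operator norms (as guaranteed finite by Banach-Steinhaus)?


By the Uniform Boundedness Principle, the supremum of norms is finite.
sup_k ||T_k|| = max(2, 4, 24) = 24

24


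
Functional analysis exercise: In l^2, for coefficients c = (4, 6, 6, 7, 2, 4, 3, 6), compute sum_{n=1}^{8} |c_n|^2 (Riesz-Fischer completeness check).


sum |c_n|^2 = 4^2 + 6^2 + 6^2 + 7^2 + 2^2 + 4^2 + 3^2 + 6^2
= 16 + 36 + 36 + 49 + 4 + 16 + 9 + 36
= 202

202


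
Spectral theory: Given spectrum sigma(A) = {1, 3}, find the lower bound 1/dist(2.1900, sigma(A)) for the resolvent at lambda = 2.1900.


dist(2.1900, {1, 3}) = min(|2.1900 - 1|, |2.1900 - 3|)
= min(1.1900, 0.8100) = 0.8100
Resolvent bound = 1/0.8100 = 1.2346

1.2346


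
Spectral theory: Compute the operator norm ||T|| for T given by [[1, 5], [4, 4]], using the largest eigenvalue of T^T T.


A^T A = [[17, 21], [21, 41]]
trace(A^T A) = 58, det(A^T A) = 256
discriminant = 58^2 - 4*256 = 2340
Largest eigenvalue of A^T A = (trace + sqrt(disc))/2 = 53.1868
||T|| = sqrt(53.1868) = 7.2929

7.2929


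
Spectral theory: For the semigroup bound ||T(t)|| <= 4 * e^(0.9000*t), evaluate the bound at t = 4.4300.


||T(4.4300)|| <= 4 * exp(0.9000 * 4.4300)
= 4 * exp(3.9870)
= 4 * 53.8930
= 215.5719

215.5719


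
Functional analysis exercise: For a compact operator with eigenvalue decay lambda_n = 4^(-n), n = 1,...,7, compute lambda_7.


The eigenvalue formula gives lambda_7 = 1/4^7
= 1/16384
= 6.1035e-05

6.1035e-05


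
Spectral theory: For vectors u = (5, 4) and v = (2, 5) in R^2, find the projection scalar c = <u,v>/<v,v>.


Computing <u,v> = 5*2 + 4*5 = 30
Computing <v,v> = 2^2 + 5^2 = 29
Projection coefficient = 30/29 = 1.0345

1.0345


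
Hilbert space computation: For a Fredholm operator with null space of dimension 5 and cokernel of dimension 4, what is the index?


The Fredholm index is defined as ind(T) = dim(ker T) - dim(coker T)
= 5 - 4
= 1

1


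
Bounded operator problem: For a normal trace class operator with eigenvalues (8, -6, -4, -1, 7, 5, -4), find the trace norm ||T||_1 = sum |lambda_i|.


For a normal operator, singular values equal |eigenvalues|.
Trace norm = sum |lambda_i| = 8 + 6 + 4 + 1 + 7 + 5 + 4
= 35

35


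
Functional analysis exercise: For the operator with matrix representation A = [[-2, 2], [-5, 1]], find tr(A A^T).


trace(A * A^T) = sum of squares of all entries
= (-2)^2 + 2^2 + (-5)^2 + 1^2
= 4 + 4 + 25 + 1
= 34

34


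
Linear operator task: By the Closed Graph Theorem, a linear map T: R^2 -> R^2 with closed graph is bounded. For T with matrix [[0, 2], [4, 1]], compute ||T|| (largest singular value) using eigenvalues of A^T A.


A^T A = [[16, 4], [4, 5]]
trace(A^T A) = 21, det(A^T A) = 64
discriminant = 21^2 - 4*64 = 185
Largest eigenvalue of A^T A = (trace + sqrt(disc))/2 = 17.3007
||T|| = sqrt(17.3007) = 4.1594

4.1594


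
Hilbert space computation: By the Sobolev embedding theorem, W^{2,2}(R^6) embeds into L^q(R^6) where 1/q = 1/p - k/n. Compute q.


Using the Sobolev embedding formula: 1/q = 1/p - k/n
1/q = 1/2 - 2/6 = 1/6
q = 1/(1/6) = 6

6.0000


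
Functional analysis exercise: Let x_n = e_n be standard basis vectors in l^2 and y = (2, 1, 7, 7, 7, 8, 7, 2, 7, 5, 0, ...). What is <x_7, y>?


x_7 = e_7 is the standard basis vector with 1 in position 7.
<x_7, y> = y_7 = 7
As n -> infinity, <x_n, y> -> 0, confirming weak convergence of (x_n) to 0.

7


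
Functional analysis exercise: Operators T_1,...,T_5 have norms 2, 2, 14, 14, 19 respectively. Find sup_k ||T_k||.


By the Uniform Boundedness Principle, the supremum of norms is finite.
sup_k ||T_k|| = max(2, 2, 14, 14, 19) = 19

19


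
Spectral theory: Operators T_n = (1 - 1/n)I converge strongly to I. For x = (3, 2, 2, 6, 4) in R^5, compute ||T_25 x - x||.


T_25 x - x = (1 - 1/25)x - x = -x/25
||x|| = sqrt(69) = 8.3066
||T_25 x - x|| = ||x||/25 = 8.3066/25 = 0.3323

0.3323


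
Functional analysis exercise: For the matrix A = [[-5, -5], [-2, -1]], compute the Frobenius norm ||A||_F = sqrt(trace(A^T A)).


||A||_F^2 = sum a_ij^2
= (-5)^2 + (-5)^2 + (-2)^2 + (-1)^2
= 25 + 25 + 4 + 1 = 55
||A||_F = sqrt(55) = 7.4162

7.4162


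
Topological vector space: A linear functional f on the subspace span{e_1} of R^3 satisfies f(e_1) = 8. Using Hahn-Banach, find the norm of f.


The norm of f is given by ||f|| = sup_{||x||=1} |f(x)|.
On span{e_1}, ||e_1|| = 1, so ||f|| = |f(e_1)| / ||e_1||
= |8| / 1 = 8.0000

8.0000


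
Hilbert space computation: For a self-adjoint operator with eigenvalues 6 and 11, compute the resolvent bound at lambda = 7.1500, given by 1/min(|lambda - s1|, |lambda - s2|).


dist(7.1500, {6, 11}) = min(|7.1500 - 6|, |7.1500 - 11|)
= min(1.1500, 3.8500) = 1.1500
Resolvent bound = 1/1.1500 = 0.8696

0.8696


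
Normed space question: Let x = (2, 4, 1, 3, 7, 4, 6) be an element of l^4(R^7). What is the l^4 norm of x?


The l^4 norm = (sum |x_i|^4)^(1/4)
Sum of 4th powers = 16 + 256 + 1 + 81 + 2401 + 256 + 1296 = 4307
||x||_4 = (4307)^(1/4) = 8.1011

8.1011


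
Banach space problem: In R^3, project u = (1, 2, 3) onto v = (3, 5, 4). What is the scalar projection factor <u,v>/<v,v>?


Computing <u,v> = 1*3 + 2*5 + 3*4 = 25
Computing <v,v> = 3^2 + 5^2 + 4^2 = 50
Projection coefficient = 25/50 = 0.5000

0.5000


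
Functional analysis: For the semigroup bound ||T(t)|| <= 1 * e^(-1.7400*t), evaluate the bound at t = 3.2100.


||T(3.2100)|| <= 1 * exp(-1.7400 * 3.2100)
= 1 * exp(-5.5854)
= 1 * 0.0038
= 0.0038

0.0038


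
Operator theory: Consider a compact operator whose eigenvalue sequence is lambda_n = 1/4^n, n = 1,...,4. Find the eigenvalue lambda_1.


The eigenvalue formula gives lambda_1 = 1/4^1
= 1/4
= 0.2500

0.2500


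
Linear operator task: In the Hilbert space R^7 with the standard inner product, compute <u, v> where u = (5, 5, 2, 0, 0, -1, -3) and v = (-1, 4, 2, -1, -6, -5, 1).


Computing the standard inner product <u, v> = sum u_i * v_i
= 5*-1 + 5*4 + 2*2 + 0*-1 + 0*-6 + -1*-5 + -3*1
= -5 + 20 + 4 + 0 + 0 + 5 + -3
= 21

21


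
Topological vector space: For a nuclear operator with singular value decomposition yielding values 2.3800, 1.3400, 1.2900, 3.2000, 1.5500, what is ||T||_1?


The nuclear norm is the sum of all singular values.
||T||_1 = 2.3800 + 1.3400 + 1.2900 + 3.2000 + 1.5500
= 9.7600

9.7600


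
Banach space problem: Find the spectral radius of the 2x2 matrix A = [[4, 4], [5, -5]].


For a 2x2 matrix, eigenvalues satisfy lambda^2 - (trace)*lambda + det = 0
trace = 4 + -5 = -1
det = 4*-5 - 4*5 = -40
discriminant = (-1)^2 - 4*(-40) = 161
spectral radius = max |eigenvalue| = 6.8443

6.8443


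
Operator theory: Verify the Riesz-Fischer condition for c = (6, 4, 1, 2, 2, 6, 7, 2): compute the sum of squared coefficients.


sum |c_n|^2 = 6^2 + 4^2 + 1^2 + 2^2 + 2^2 + 6^2 + 7^2 + 2^2
= 36 + 16 + 1 + 4 + 4 + 36 + 49 + 4
= 150

150


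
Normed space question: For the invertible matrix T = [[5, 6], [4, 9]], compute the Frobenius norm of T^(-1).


det(T) = 5*9 - 6*4 = 21
T^(-1) = (1/21) * [[9, -6], [-4, 5]] = [[0.4286, -0.2857], [-0.1905, 0.2381]]
||T^(-1)||_F^2 = 0.4286^2 + (-0.2857)^2 + (-0.1905)^2 + 0.2381^2 = 0.3583
||T^(-1)||_F = sqrt(0.3583) = 0.5986

0.5986


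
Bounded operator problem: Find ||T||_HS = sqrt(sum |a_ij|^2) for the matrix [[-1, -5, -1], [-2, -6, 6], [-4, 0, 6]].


The Hilbert-Schmidt norm is sqrt(sum of squares of all entries).
Sum of squares = (-1)^2 + (-5)^2 + (-1)^2 + (-2)^2 + (-6)^2 + 6^2 + (-4)^2 + 0^2 + 6^2
= 1 + 25 + 1 + 4 + 36 + 36 + 16 + 0 + 36 = 155
||T||_HS = sqrt(155) = 12.4499

12.4499


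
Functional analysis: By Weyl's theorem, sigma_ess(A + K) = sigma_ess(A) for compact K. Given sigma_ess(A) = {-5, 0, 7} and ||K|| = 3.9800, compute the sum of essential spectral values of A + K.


By Weyl's theorem, the essential spectrum is invariant under compact perturbations.
sigma_ess(A + K) = sigma_ess(A) = {-5, 0, 7}
Sum = -5 + 0 + 7 = 2

2


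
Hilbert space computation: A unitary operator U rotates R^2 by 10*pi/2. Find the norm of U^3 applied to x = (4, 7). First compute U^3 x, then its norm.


U is a rotation by theta = 10*pi/2
U^3 = rotation by 3*theta = 30*pi/2 = 2*pi/2 (mod 2*pi)
cos(2*pi/2) = -1.0000, sin(2*pi/2) = 0.0000
U^3 x = (-1.0000 * 4 - 0.0000 * 7, 0.0000 * 4 + -1.0000 * 7)
= (-4.0000, -7.0000)
||U^3 x|| = sqrt((-4.0000)^2 + (-7.0000)^2) = sqrt(65.0000) = 8.0623

8.0623


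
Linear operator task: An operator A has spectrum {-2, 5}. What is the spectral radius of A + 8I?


Spectrum of A + 8I = {6, 13}
Spectral radius = max |lambda| over the shifted spectrum
= max(6, 13) = 13

13


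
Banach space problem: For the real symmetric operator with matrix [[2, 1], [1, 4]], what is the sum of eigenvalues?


For a self-adjoint (symmetric) matrix, the eigenvalues are real.
The sum of eigenvalues equals the trace of the matrix.
trace = 2 + 4 = 6

6


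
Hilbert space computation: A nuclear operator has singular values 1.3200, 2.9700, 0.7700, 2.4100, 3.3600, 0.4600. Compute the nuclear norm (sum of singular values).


The nuclear norm is the sum of all singular values.
||T||_1 = 1.3200 + 2.9700 + 0.7700 + 2.4100 + 3.3600 + 0.4600
= 11.2900

11.2900


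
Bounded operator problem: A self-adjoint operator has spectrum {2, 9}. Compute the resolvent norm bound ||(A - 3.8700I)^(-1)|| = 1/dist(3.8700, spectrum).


dist(3.8700, {2, 9}) = min(|3.8700 - 2|, |3.8700 - 9|)
= min(1.8700, 5.1300) = 1.8700
Resolvent bound = 1/1.8700 = 0.5348

0.5348


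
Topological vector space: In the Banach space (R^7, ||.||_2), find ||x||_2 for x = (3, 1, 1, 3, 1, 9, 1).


The l^2 norm = (sum |x_i|^2)^(1/2)
Sum of 2th powers = 9 + 1 + 1 + 9 + 1 + 81 + 1 = 103
||x||_2 = (103)^(1/2) = 10.1489

10.1489


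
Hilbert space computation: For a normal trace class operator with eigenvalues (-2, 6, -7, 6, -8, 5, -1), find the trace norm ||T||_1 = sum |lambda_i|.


For a normal operator, singular values equal |eigenvalues|.
Trace norm = sum |lambda_i| = 2 + 6 + 7 + 6 + 8 + 5 + 1
= 35

35


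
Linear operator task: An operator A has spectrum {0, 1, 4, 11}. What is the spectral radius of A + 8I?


Spectrum of A + 8I = {8, 9, 12, 19}
Spectral radius = max |lambda| over the shifted spectrum
= max(8, 9, 12, 19) = 19

19


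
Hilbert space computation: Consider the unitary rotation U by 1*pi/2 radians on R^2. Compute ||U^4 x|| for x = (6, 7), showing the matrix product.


U is a rotation by theta = 1*pi/2
U^4 = rotation by 4*theta = 4*pi/2 = 0*pi/2 (mod 2*pi)
cos(0*pi/2) = 1.0000, sin(0*pi/2) = 0.0000
U^4 x = (1.0000 * 6 - 0.0000 * 7, 0.0000 * 6 + 1.0000 * 7)
= (6.0000, 7.0000)
||U^4 x|| = sqrt(6.0000^2 + 7.0000^2) = sqrt(85.0000) = 9.2195

9.2195


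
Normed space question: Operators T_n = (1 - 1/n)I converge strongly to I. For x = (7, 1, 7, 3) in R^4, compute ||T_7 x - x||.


T_7 x - x = (1 - 1/7)x - x = -x/7
||x|| = sqrt(108) = 10.3923
||T_7 x - x|| = ||x||/7 = 10.3923/7 = 1.4846

1.4846


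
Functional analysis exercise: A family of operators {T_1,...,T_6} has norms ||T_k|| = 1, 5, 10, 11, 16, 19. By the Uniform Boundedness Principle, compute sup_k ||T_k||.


By the Uniform Boundedness Principle, the supremum of norms is finite.
sup_k ||T_k|| = max(1, 5, 10, 11, 16, 19) = 19

19


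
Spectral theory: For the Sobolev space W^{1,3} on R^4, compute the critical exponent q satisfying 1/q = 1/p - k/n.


Using the Sobolev embedding formula: 1/q = 1/p - k/n
1/q = 1/3 - 1/4 = 1/12
q = 1/(1/12) = 12

12.0000


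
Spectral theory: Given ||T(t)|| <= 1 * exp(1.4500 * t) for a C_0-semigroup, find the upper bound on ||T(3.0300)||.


||T(3.0300)|| <= 1 * exp(1.4500 * 3.0300)
= 1 * exp(4.3935)
= 1 * 80.9232
= 80.9232

80.9232


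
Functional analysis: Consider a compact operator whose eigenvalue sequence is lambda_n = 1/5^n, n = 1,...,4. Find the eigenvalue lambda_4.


The eigenvalue formula gives lambda_4 = 1/5^4
= 1/625
= 0.0016

0.0016


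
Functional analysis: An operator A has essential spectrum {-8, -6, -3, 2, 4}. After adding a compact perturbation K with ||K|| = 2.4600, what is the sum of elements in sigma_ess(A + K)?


By Weyl's theorem, the essential spectrum is invariant under compact perturbations.
sigma_ess(A + K) = sigma_ess(A) = {-8, -6, -3, 2, 4}
Sum = -8 + -6 + -3 + 2 + 4 = -11

-11


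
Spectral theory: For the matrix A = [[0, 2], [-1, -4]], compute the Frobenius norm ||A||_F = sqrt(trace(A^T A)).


||A||_F^2 = sum a_ij^2
= 0^2 + 2^2 + (-1)^2 + (-4)^2
= 0 + 4 + 1 + 16 = 21
||A||_F = sqrt(21) = 4.5826

4.5826


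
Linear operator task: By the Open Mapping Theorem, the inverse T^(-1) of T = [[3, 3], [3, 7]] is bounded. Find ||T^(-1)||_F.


det(T) = 3*7 - 3*3 = 12
T^(-1) = (1/12) * [[7, -3], [-3, 3]] = [[0.5833, -0.2500], [-0.2500, 0.2500]]
||T^(-1)||_F^2 = 0.5833^2 + (-0.2500)^2 + (-0.2500)^2 + 0.2500^2 = 0.5278
||T^(-1)||_F = sqrt(0.5278) = 0.7265

0.7265


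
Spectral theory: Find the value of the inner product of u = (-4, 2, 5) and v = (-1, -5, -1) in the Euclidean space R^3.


Computing the standard inner product <u, v> = sum u_i * v_i
= -4*-1 + 2*-5 + 5*-1
= 4 + -10 + -5
= -11

-11


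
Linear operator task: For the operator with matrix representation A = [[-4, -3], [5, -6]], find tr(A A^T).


trace(A * A^T) = sum of squares of all entries
= (-4)^2 + (-3)^2 + 5^2 + (-6)^2
= 16 + 9 + 25 + 36
= 86

86


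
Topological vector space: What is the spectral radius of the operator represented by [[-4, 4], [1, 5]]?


For a 2x2 matrix, eigenvalues satisfy lambda^2 - (trace)*lambda + det = 0
trace = -4 + 5 = 1
det = -4*5 - 4*1 = -24
discriminant = 1^2 - 4*(-24) = 97
spectral radius = max |eigenvalue| = 5.4244

5.4244


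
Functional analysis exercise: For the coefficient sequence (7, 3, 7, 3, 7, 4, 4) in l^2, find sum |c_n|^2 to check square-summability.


sum |c_n|^2 = 7^2 + 3^2 + 7^2 + 3^2 + 7^2 + 4^2 + 4^2
= 49 + 9 + 49 + 9 + 49 + 16 + 16
= 197

197


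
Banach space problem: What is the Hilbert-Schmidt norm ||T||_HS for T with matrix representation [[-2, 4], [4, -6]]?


The Hilbert-Schmidt norm is sqrt(sum of squares of all entries).
Sum of squares = (-2)^2 + 4^2 + 4^2 + (-6)^2
= 4 + 16 + 16 + 36 = 72
||T||_HS = sqrt(72) = 8.4853

8.4853


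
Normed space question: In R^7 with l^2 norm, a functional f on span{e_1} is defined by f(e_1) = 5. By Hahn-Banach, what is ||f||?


The norm of f is given by ||f|| = sup_{||x||=1} |f(x)|.
On span{e_1}, ||e_1|| = 1, so ||f|| = |f(e_1)| / ||e_1||
= |5| / 1 = 5.0000

5.0000


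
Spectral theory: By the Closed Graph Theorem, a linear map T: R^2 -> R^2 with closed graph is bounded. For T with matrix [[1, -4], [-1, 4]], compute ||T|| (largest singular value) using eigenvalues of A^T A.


A^T A = [[2, -8], [-8, 32]]
trace(A^T A) = 34, det(A^T A) = 0
discriminant = 34^2 - 4*0 = 1156
Largest eigenvalue of A^T A = (trace + sqrt(disc))/2 = 34.0000
||T|| = sqrt(34.0000) = 5.8310

5.8310


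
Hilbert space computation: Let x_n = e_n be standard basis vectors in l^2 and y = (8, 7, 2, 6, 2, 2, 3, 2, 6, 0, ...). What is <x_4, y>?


x_4 = e_4 is the standard basis vector with 1 in position 4.
<x_4, y> = y_4 = 6
As n -> infinity, <x_n, y> -> 0, confirming weak convergence of (x_n) to 0.

6


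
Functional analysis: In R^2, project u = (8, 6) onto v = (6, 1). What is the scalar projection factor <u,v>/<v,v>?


Computing <u,v> = 8*6 + 6*1 = 54
Computing <v,v> = 6^2 + 1^2 = 37
Projection coefficient = 54/37 = 1.4595

1.4595


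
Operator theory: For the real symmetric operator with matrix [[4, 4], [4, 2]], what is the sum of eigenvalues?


For a self-adjoint (symmetric) matrix, the eigenvalues are real.
The sum of eigenvalues equals the trace of the matrix.
trace = 4 + 2 = 6

6


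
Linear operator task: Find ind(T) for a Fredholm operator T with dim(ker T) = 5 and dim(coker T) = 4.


The Fredholm index is defined as ind(T) = dim(ker T) - dim(coker T)
= 5 - 4
= 1

1


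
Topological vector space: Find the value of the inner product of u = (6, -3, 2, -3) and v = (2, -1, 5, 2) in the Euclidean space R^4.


Computing the standard inner product <u, v> = sum u_i * v_i
= 6*2 + -3*-1 + 2*5 + -3*2
= 12 + 3 + 10 + -6
= 19

19


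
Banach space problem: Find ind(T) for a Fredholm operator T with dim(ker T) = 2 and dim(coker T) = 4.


The Fredholm index is defined as ind(T) = dim(ker T) - dim(coker T)
= 2 - 4
= -2

-2


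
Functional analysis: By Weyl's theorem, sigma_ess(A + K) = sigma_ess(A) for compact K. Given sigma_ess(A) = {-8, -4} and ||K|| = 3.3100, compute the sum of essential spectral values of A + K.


By Weyl's theorem, the essential spectrum is invariant under compact perturbations.
sigma_ess(A + K) = sigma_ess(A) = {-8, -4}
Sum = -8 + -4 = -12

-12


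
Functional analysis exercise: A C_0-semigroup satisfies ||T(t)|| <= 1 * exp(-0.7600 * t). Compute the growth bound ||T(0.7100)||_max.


||T(0.7100)|| <= 1 * exp(-0.7600 * 0.7100)
= 1 * exp(-0.5396)
= 1 * 0.5830
= 0.5830

0.5830


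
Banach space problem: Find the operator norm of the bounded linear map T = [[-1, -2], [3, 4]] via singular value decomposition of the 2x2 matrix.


A^T A = [[10, 14], [14, 20]]
trace(A^T A) = 30, det(A^T A) = 4
discriminant = 30^2 - 4*4 = 884
Largest eigenvalue of A^T A = (trace + sqrt(disc))/2 = 29.8661
||T|| = sqrt(29.8661) = 5.4650

5.4650


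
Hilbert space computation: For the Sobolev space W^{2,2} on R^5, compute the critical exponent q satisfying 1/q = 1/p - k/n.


Using the Sobolev embedding formula: 1/q = 1/p - k/n
1/q = 1/2 - 2/5 = 1/10
q = 1/(1/10) = 10

10.0000


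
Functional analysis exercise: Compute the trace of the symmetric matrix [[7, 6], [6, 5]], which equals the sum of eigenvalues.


For a self-adjoint (symmetric) matrix, the eigenvalues are real.
The sum of eigenvalues equals the trace of the matrix.
trace = 7 + 5 = 12

12


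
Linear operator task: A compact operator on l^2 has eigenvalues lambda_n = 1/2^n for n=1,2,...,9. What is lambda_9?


The eigenvalue formula gives lambda_9 = 1/2^9
= 1/512
= 0.0020

0.0020


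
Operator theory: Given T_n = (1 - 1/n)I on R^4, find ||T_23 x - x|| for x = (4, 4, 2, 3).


T_23 x - x = (1 - 1/23)x - x = -x/23
||x|| = sqrt(45) = 6.7082
||T_23 x - x|| = ||x||/23 = 6.7082/23 = 0.2917

0.2917


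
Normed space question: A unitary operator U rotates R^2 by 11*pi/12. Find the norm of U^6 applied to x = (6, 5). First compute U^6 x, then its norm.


U is a rotation by theta = 11*pi/12
U^6 = rotation by 6*theta = 66*pi/12 = 18*pi/12 (mod 2*pi)
cos(18*pi/12) = 0.0000, sin(18*pi/12) = -1.0000
U^6 x = (0.0000 * 6 - -1.0000 * 5, -1.0000 * 6 + 0.0000 * 5)
= (5.0000, -6.0000)
||U^6 x|| = sqrt(5.0000^2 + (-6.0000)^2) = sqrt(61.0000) = 7.8102

7.8102


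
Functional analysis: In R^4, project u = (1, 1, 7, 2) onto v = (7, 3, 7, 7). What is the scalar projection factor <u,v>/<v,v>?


Computing <u,v> = 1*7 + 1*3 + 7*7 + 2*7 = 73
Computing <v,v> = 7^2 + 3^2 + 7^2 + 7^2 = 156
Projection coefficient = 73/156 = 0.4679

0.4679


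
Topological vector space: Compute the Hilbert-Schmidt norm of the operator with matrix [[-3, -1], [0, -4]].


The Hilbert-Schmidt norm is sqrt(sum of squares of all entries).
Sum of squares = (-3)^2 + (-1)^2 + 0^2 + (-4)^2
= 9 + 1 + 0 + 16 = 26
||T||_HS = sqrt(26) = 5.0990

5.0990


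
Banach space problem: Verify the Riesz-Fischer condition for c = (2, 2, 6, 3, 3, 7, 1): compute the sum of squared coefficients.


sum |c_n|^2 = 2^2 + 2^2 + 6^2 + 3^2 + 3^2 + 7^2 + 1^2
= 4 + 4 + 36 + 9 + 9 + 49 + 1
= 112

112


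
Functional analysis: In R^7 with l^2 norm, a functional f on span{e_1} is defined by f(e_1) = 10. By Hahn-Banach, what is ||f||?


The norm of f is given by ||f|| = sup_{||x||=1} |f(x)|.
On span{e_1}, ||e_1|| = 1, so ||f|| = |f(e_1)| / ||e_1||
= |10| / 1 = 10.0000

10.0000


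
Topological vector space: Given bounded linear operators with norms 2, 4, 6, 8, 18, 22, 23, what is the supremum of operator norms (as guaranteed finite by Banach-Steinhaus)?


By the Uniform Boundedness Principle, the supremum of norms is finite.
sup_k ||T_k|| = max(2, 4, 6, 8, 18, 22, 23) = 23

23


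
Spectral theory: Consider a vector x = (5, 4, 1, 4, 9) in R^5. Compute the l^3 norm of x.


The l^3 norm = (sum |x_i|^3)^(1/3)
Sum of 3th powers = 125 + 64 + 1 + 64 + 729 = 983
||x||_3 = (983)^(1/3) = 9.9430

9.9430


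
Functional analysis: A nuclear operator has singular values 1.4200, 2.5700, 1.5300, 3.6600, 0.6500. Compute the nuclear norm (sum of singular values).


The nuclear norm is the sum of all singular values.
||T||_1 = 1.4200 + 2.5700 + 1.5300 + 3.6600 + 0.6500
= 9.8300

9.8300


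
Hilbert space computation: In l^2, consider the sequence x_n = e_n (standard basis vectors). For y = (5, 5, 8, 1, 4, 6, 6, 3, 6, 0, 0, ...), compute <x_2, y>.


x_2 = e_2 is the standard basis vector with 1 in position 2.
<x_2, y> = y_2 = 5
As n -> infinity, <x_n, y> -> 0, confirming weak convergence of (x_n) to 0.

5


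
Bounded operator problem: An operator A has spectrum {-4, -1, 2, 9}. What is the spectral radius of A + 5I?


Spectrum of A + 5I = {1, 4, 7, 14}
Spectral radius = max |lambda| over the shifted spectrum
= max(1, 4, 7, 14) = 14

14


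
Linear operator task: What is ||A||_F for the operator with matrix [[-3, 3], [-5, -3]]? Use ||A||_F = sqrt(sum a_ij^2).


||A||_F^2 = sum a_ij^2
= (-3)^2 + 3^2 + (-5)^2 + (-3)^2
= 9 + 9 + 25 + 9 = 52
||A||_F = sqrt(52) = 7.2111

7.2111


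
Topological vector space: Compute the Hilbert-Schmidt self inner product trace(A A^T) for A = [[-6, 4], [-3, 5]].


trace(A * A^T) = sum of squares of all entries
= (-6)^2 + 4^2 + (-3)^2 + 5^2
= 36 + 16 + 9 + 25
= 86

86


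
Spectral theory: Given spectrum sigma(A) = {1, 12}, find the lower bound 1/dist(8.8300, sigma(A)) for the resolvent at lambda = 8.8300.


dist(8.8300, {1, 12}) = min(|8.8300 - 1|, |8.8300 - 12|)
= min(7.8300, 3.1700) = 3.1700
Resolvent bound = 1/3.1700 = 0.3155

0.3155


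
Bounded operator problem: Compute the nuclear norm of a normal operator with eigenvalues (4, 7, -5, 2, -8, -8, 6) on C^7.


For a normal operator, singular values equal |eigenvalues|.
Trace norm = sum |lambda_i| = 4 + 7 + 5 + 2 + 8 + 8 + 6
= 40

40


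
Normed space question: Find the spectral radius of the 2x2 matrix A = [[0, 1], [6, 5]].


For a 2x2 matrix, eigenvalues satisfy lambda^2 - (trace)*lambda + det = 0
trace = 0 + 5 = 5
det = 0*5 - 1*6 = -6
discriminant = 5^2 - 4*(-6) = 49
spectral radius = max |eigenvalue| = 6.0000

6.0000


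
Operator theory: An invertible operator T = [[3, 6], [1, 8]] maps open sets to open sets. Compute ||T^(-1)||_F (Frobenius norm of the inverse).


det(T) = 3*8 - 6*1 = 18
T^(-1) = (1/18) * [[8, -6], [-1, 3]] = [[0.4444, -0.3333], [-0.0556, 0.1667]]
||T^(-1)||_F^2 = 0.4444^2 + (-0.3333)^2 + (-0.0556)^2 + 0.1667^2 = 0.3395
||T^(-1)||_F = sqrt(0.3395) = 0.5827

0.5827


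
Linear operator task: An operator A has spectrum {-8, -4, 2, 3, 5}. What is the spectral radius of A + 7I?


Spectrum of A + 7I = {-1, 3, 9, 10, 12}
Spectral radius = max |lambda| over the shifted spectrum
= max(1, 3, 9, 10, 12) = 12

12


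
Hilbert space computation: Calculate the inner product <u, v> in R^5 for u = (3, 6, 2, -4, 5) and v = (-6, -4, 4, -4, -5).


Computing the standard inner product <u, v> = sum u_i * v_i
= 3*-6 + 6*-4 + 2*4 + -4*-4 + 5*-5
= -18 + -24 + 8 + 16 + -25
= -43

-43


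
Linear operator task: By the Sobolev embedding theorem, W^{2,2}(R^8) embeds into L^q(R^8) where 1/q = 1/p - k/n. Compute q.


Using the Sobolev embedding formula: 1/q = 1/p - k/n
1/q = 1/2 - 2/8 = 1/4
q = 1/(1/4) = 4

4.0000


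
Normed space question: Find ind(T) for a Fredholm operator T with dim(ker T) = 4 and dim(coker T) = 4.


The Fredholm index is defined as ind(T) = dim(ker T) - dim(coker T)
= 4 - 4
= 0

0


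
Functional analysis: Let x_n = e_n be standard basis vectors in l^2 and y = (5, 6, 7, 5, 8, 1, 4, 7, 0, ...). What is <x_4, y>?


x_4 = e_4 is the standard basis vector with 1 in position 4.
<x_4, y> = y_4 = 5
As n -> infinity, <x_n, y> -> 0, confirming weak convergence of (x_n) to 0.

5


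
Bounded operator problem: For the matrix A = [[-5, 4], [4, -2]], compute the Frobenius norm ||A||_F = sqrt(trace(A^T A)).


||A||_F^2 = sum a_ij^2
= (-5)^2 + 4^2 + 4^2 + (-2)^2
= 25 + 16 + 16 + 4 = 61
||A||_F = sqrt(61) = 7.8102

7.8102


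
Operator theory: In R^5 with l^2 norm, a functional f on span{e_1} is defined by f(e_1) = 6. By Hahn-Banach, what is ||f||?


The norm of f is given by ||f|| = sup_{||x||=1} |f(x)|.
On span{e_1}, ||e_1|| = 1, so ||f|| = |f(e_1)| / ||e_1||
= |6| / 1 = 6.0000

6.0000


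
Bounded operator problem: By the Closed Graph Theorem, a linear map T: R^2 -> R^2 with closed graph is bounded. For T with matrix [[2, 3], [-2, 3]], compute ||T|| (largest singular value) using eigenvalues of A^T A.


A^T A = [[8, 0], [0, 18]]
trace(A^T A) = 26, det(A^T A) = 144
discriminant = 26^2 - 4*144 = 100
Largest eigenvalue of A^T A = (trace + sqrt(disc))/2 = 18.0000
||T|| = sqrt(18.0000) = 4.2426

4.2426


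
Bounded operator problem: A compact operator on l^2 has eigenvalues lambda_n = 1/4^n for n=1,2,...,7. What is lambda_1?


The eigenvalue formula gives lambda_1 = 1/4^1
= 1/4
= 0.2500

0.2500


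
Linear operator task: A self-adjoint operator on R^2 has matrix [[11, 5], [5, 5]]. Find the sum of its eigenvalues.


For a self-adjoint (symmetric) matrix, the eigenvalues are real.
The sum of eigenvalues equals the trace of the matrix.
trace = 11 + 5 = 16

16


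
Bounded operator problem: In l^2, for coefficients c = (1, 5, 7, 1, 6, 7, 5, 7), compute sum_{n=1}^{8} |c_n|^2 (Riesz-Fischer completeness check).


sum |c_n|^2 = 1^2 + 5^2 + 7^2 + 1^2 + 6^2 + 7^2 + 5^2 + 7^2
= 1 + 25 + 49 + 1 + 36 + 49 + 25 + 49
= 235

235


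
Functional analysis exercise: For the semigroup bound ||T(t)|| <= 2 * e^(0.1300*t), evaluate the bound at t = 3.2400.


||T(3.2400)|| <= 2 * exp(0.1300 * 3.2400)
= 2 * exp(0.4212)
= 2 * 1.5238
= 3.0476

3.0476


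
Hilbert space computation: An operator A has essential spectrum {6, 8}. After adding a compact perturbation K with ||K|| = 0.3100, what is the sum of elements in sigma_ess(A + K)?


By Weyl's theorem, the essential spectrum is invariant under compact perturbations.
sigma_ess(A + K) = sigma_ess(A) = {6, 8}
Sum = 6 + 8 = 14

14


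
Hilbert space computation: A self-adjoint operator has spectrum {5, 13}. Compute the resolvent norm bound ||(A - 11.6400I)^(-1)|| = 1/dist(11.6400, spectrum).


dist(11.6400, {5, 13}) = min(|11.6400 - 5|, |11.6400 - 13|)
= min(6.6400, 1.3600) = 1.3600
Resolvent bound = 1/1.3600 = 0.7353

0.7353


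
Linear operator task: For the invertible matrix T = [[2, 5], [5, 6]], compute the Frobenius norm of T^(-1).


det(T) = 2*6 - 5*5 = -13
T^(-1) = (1/-13) * [[6, -5], [-5, 2]] = [[-0.4615, 0.3846], [0.3846, -0.1538]]
||T^(-1)||_F^2 = (-0.4615)^2 + 0.3846^2 + 0.3846^2 + (-0.1538)^2 = 0.5325
||T^(-1)||_F = sqrt(0.5325) = 0.7298

0.7298


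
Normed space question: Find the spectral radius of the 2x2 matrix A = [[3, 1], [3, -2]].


For a 2x2 matrix, eigenvalues satisfy lambda^2 - (trace)*lambda + det = 0
trace = 3 + -2 = 1
det = 3*-2 - 1*3 = -9
discriminant = 1^2 - 4*(-9) = 37
spectral radius = max |eigenvalue| = 3.5414

3.5414


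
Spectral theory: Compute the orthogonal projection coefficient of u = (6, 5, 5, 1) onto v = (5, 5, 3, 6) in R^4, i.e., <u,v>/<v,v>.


Computing <u,v> = 6*5 + 5*5 + 5*3 + 1*6 = 76
Computing <v,v> = 5^2 + 5^2 + 3^2 + 6^2 = 95
Projection coefficient = 76/95 = 0.8000

0.8000


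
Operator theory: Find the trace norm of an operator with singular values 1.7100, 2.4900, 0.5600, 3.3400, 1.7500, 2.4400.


The nuclear norm is the sum of all singular values.
||T||_1 = 1.7100 + 2.4900 + 0.5600 + 3.3400 + 1.7500 + 2.4400
= 12.2900

12.2900


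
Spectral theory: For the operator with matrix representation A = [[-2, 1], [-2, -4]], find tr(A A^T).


trace(A * A^T) = sum of squares of all entries
= (-2)^2 + 1^2 + (-2)^2 + (-4)^2
= 4 + 1 + 4 + 16
= 25

25


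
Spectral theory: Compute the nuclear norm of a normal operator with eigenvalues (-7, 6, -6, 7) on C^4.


For a normal operator, singular values equal |eigenvalues|.
Trace norm = sum |lambda_i| = 7 + 6 + 6 + 7
= 26

26


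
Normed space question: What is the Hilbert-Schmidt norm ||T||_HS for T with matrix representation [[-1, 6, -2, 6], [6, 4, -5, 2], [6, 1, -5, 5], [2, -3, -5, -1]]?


The Hilbert-Schmidt norm is sqrt(sum of squares of all entries).
Sum of squares = (-1)^2 + 6^2 + (-2)^2 + 6^2 + 6^2 + 4^2 + (-5)^2 + 2^2 + 6^2 + 1^2 + (-5)^2 + 5^2 + 2^2 + (-3)^2 + (-5)^2 + (-1)^2
= 1 + 36 + 4 + 36 + 36 + 16 + 25 + 4 + 36 + 1 + 25 + 25 + 4 + 9 + 25 + 1 = 284
||T||_HS = sqrt(284) = 16.8523

16.8523


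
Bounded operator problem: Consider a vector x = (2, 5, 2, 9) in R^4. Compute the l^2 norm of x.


The l^2 norm = (sum |x_i|^2)^(1/2)
Sum of 2th powers = 4 + 25 + 4 + 81 = 114
||x||_2 = (114)^(1/2) = 10.6771

10.6771


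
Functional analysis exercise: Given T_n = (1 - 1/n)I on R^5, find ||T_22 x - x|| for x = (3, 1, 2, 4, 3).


T_22 x - x = (1 - 1/22)x - x = -x/22
||x|| = sqrt(39) = 6.2450
||T_22 x - x|| = ||x||/22 = 6.2450/22 = 0.2839

0.2839


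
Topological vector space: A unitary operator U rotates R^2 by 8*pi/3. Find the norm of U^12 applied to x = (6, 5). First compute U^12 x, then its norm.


U is a rotation by theta = 8*pi/3
U^12 = rotation by 12*theta = 96*pi/3 = 0*pi/3 (mod 2*pi)
cos(0*pi/3) = 1.0000, sin(0*pi/3) = 0.0000
U^12 x = (1.0000 * 6 - 0.0000 * 5, 0.0000 * 6 + 1.0000 * 5)
= (6.0000, 5.0000)
||U^12 x|| = sqrt(6.0000^2 + 5.0000^2) = sqrt(61.0000) = 7.8102

7.8102


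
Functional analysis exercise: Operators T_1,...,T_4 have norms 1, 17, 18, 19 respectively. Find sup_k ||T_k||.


By the Uniform Boundedness Principle, the supremum of norms is finite.
sup_k ||T_k|| = max(1, 17, 18, 19) = 19

19


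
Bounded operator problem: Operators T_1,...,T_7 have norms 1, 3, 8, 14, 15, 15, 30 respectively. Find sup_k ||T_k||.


By the Uniform Boundedness Principle, the supremum of norms is finite.
sup_k ||T_k|| = max(1, 3, 8, 14, 15, 15, 30) = 30

30


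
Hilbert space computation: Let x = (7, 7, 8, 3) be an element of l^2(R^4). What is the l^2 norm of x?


The l^2 norm = (sum |x_i|^2)^(1/2)
Sum of 2th powers = 49 + 49 + 64 + 9 = 171
||x||_2 = (171)^(1/2) = 13.0767

13.0767


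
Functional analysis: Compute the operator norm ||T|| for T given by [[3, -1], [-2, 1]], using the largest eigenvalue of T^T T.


A^T A = [[13, -5], [-5, 2]]
trace(A^T A) = 15, det(A^T A) = 1
discriminant = 15^2 - 4*1 = 221
Largest eigenvalue of A^T A = (trace + sqrt(disc))/2 = 14.9330
||T|| = sqrt(14.9330) = 3.8643

3.8643


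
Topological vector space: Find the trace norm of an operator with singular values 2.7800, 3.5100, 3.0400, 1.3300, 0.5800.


The nuclear norm is the sum of all singular values.
||T||_1 = 2.7800 + 3.5100 + 3.0400 + 1.3300 + 0.5800
= 11.2400

11.2400


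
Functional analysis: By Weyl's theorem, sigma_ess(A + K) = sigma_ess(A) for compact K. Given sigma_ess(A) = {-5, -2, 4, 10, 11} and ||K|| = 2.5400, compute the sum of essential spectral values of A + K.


By Weyl's theorem, the essential spectrum is invariant under compact perturbations.
sigma_ess(A + K) = sigma_ess(A) = {-5, -2, 4, 10, 11}
Sum = -5 + -2 + 4 + 10 + 11 = 18

18


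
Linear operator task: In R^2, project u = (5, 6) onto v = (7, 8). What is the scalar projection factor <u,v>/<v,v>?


Computing <u,v> = 5*7 + 6*8 = 83
Computing <v,v> = 7^2 + 8^2 = 113
Projection coefficient = 83/113 = 0.7345

0.7345


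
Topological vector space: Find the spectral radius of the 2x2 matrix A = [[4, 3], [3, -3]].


For a 2x2 matrix, eigenvalues satisfy lambda^2 - (trace)*lambda + det = 0
trace = 4 + -3 = 1
det = 4*-3 - 3*3 = -21
discriminant = 1^2 - 4*(-21) = 85
spectral radius = max |eigenvalue| = 5.1098

5.1098


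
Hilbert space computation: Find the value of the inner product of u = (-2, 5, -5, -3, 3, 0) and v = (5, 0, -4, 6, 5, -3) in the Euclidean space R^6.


Computing the standard inner product <u, v> = sum u_i * v_i
= -2*5 + 5*0 + -5*-4 + -3*6 + 3*5 + 0*-3
= -10 + 0 + 20 + -18 + 15 + 0
= 7

7


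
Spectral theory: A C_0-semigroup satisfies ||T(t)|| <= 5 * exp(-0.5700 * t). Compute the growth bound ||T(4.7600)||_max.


||T(4.7600)|| <= 5 * exp(-0.5700 * 4.7600)
= 5 * exp(-2.7132)
= 5 * 0.0663
= 0.3316

0.3316


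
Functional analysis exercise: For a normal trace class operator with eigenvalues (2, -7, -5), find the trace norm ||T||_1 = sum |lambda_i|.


For a normal operator, singular values equal |eigenvalues|.
Trace norm = sum |lambda_i| = 2 + 7 + 5
= 14

14


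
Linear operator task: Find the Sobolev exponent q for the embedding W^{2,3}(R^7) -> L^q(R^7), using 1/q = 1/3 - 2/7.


Using the Sobolev embedding formula: 1/q = 1/p - k/n
1/q = 1/3 - 2/7 = 1/21
q = 1/(1/21) = 21

21.0000


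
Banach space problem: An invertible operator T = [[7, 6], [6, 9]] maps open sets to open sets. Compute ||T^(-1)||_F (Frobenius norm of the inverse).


det(T) = 7*9 - 6*6 = 27
T^(-1) = (1/27) * [[9, -6], [-6, 7]] = [[0.3333, -0.2222], [-0.2222, 0.2593]]
||T^(-1)||_F^2 = 0.3333^2 + (-0.2222)^2 + (-0.2222)^2 + 0.2593^2 = 0.2771
||T^(-1)||_F = sqrt(0.2771) = 0.5264

0.5264


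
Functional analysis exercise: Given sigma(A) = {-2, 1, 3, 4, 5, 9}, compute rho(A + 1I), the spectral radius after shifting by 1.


Spectrum of A + 1I = {-1, 2, 4, 5, 6, 10}
Spectral radius = max |lambda| over the shifted spectrum
= max(1, 2, 4, 5, 6, 10) = 10

10


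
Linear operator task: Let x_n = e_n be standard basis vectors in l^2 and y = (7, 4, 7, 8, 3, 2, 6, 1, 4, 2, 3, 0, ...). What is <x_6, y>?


x_6 = e_6 is the standard basis vector with 1 in position 6.
<x_6, y> = y_6 = 2
As n -> infinity, <x_n, y> -> 0, confirming weak convergence of (x_n) to 0.

2


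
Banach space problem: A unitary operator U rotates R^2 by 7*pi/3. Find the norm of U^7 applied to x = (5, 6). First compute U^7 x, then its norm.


U is a rotation by theta = 7*pi/3
U^7 = rotation by 7*theta = 49*pi/3 = 1*pi/3 (mod 2*pi)
cos(1*pi/3) = 0.5000, sin(1*pi/3) = 0.8660
U^7 x = (0.5000 * 5 - 0.8660 * 6, 0.8660 * 5 + 0.5000 * 6)
= (-2.6962, 7.3301)
||U^7 x|| = sqrt((-2.6962)^2 + 7.3301^2) = sqrt(61.0000) = 7.8102

7.8102


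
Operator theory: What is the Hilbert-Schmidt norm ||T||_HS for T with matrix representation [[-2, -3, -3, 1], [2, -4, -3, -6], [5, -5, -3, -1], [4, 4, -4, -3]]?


The Hilbert-Schmidt norm is sqrt(sum of squares of all entries).
Sum of squares = (-2)^2 + (-3)^2 + (-3)^2 + 1^2 + 2^2 + (-4)^2 + (-3)^2 + (-6)^2 + 5^2 + (-5)^2 + (-3)^2 + (-1)^2 + 4^2 + 4^2 + (-4)^2 + (-3)^2
= 4 + 9 + 9 + 1 + 4 + 16 + 9 + 36 + 25 + 25 + 9 + 1 + 16 + 16 + 16 + 9 = 205
||T||_HS = sqrt(205) = 14.3178

14.3178


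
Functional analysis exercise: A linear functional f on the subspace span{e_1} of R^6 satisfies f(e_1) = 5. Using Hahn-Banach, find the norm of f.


The norm of f is given by ||f|| = sup_{||x||=1} |f(x)|.
On span{e_1}, ||e_1|| = 1, so ||f|| = |f(e_1)| / ||e_1||
= |5| / 1 = 5.0000

5.0000


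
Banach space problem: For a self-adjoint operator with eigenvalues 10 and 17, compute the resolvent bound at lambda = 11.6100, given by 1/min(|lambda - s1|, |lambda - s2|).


dist(11.6100, {10, 17}) = min(|11.6100 - 10|, |11.6100 - 17|)
= min(1.6100, 5.3900) = 1.6100
Resolvent bound = 1/1.6100 = 0.6211

0.6211


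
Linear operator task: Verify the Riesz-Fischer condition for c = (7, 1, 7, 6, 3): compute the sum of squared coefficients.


sum |c_n|^2 = 7^2 + 1^2 + 7^2 + 6^2 + 3^2
= 49 + 1 + 49 + 36 + 9
= 144

144


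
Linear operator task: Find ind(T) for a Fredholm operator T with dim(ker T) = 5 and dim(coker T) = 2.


The Fredholm index is defined as ind(T) = dim(ker T) - dim(coker T)
= 5 - 2
= 3

3


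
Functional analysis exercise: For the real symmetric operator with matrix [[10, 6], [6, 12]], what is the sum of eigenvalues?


For a self-adjoint (symmetric) matrix, the eigenvalues are real.
The sum of eigenvalues equals the trace of the matrix.
trace = 10 + 12 = 22

22


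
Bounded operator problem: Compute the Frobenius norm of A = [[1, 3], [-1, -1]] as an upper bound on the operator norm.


||A||_F^2 = sum a_ij^2
= 1^2 + 3^2 + (-1)^2 + (-1)^2
= 1 + 9 + 1 + 1 = 12
||A||_F = sqrt(12) = 3.4641

3.4641


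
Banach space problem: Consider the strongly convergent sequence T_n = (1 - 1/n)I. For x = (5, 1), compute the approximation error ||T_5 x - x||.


T_5 x - x = (1 - 1/5)x - x = -x/5
||x|| = sqrt(26) = 5.0990
||T_5 x - x|| = ||x||/5 = 5.0990/5 = 1.0198

1.0198


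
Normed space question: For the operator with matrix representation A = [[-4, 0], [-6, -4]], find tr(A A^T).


trace(A * A^T) = sum of squares of all entries
= (-4)^2 + 0^2 + (-6)^2 + (-4)^2
= 16 + 0 + 36 + 16
= 68

68


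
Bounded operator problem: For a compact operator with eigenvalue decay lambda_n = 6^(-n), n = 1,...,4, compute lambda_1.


The eigenvalue formula gives lambda_1 = 1/6^1
= 1/6
= 0.1667

0.1667


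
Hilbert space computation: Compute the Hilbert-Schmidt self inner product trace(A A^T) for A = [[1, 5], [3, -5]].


trace(A * A^T) = sum of squares of all entries
= 1^2 + 5^2 + 3^2 + (-5)^2
= 1 + 25 + 9 + 25
= 60

60


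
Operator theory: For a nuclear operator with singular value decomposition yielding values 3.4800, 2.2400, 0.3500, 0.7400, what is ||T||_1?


The nuclear norm is the sum of all singular values.
||T||_1 = 3.4800 + 2.2400 + 0.3500 + 0.7400
= 6.8100

6.8100


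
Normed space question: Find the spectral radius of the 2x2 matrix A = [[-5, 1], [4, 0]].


For a 2x2 matrix, eigenvalues satisfy lambda^2 - (trace)*lambda + det = 0
trace = -5 + 0 = -5
det = -5*0 - 1*4 = -4
discriminant = (-5)^2 - 4*(-4) = 41
spectral radius = max |eigenvalue| = 5.7016

5.7016


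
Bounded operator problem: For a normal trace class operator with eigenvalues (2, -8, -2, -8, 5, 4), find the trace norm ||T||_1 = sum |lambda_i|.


For a normal operator, singular values equal |eigenvalues|.
Trace norm = sum |lambda_i| = 2 + 8 + 2 + 8 + 5 + 4
= 29

29


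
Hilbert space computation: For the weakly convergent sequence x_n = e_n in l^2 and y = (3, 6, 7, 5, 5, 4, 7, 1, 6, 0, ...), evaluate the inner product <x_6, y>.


x_6 = e_6 is the standard basis vector with 1 in position 6.
<x_6, y> = y_6 = 4
As n -> infinity, <x_n, y> -> 0, confirming weak convergence of (x_n) to 0.

4


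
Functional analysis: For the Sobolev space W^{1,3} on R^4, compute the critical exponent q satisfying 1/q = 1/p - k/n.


Using the Sobolev embedding formula: 1/q = 1/p - k/n
1/q = 1/3 - 1/4 = 1/12
q = 1/(1/12) = 12

12.0000
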